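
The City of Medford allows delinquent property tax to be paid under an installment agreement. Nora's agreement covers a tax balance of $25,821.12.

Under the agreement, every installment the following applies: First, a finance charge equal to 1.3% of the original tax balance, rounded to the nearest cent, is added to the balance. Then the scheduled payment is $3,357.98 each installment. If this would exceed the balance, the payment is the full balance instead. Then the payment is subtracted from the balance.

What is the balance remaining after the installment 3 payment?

Installment 1: opening $25,821.12; interest $335.67 → $26,156.79; payment $3,357.98; balance $22,798.81
Installment 2: opening $22,798.81; interest $335.67 → $23,134.48; payment $3,357.98; balance $19,776.50
Installment 3: opening $19,776.50; interest $335.67 → $20,112.17; payment $3,357.98; balance $16,754.19

$16,754.19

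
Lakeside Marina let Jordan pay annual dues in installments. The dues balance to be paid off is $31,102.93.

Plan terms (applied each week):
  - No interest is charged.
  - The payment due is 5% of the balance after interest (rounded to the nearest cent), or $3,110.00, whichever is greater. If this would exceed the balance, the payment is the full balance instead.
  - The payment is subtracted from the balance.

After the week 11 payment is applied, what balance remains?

$0.00

# | Opening | Payment | End bal
1 | $31,102.93 | $3,110.00 | $27,992.93
2 | $27,992.93 | $3,110.00 | $24,882.93
3 | $24,882.93 | $3,110.00 | $21,772.93
4 | $21,772.93 | $3,110.00 | $18,662.93
5 | $18,662.93 | $3,110.00 | $15,552.93
6 | $15,552.93 | $3,110.00 | $12,442.93
7 | $12,442.93 | $3,110.00 | $9,332.93
8 | $9,332.93 | $3,110.00 | $6,222.93
9 | $6,222.93 | $3,110.00 | $3,112.93
10 | $3,112.93 | $3,110.00 | $2.93
11 | $2.93 | $2.93 | $0.00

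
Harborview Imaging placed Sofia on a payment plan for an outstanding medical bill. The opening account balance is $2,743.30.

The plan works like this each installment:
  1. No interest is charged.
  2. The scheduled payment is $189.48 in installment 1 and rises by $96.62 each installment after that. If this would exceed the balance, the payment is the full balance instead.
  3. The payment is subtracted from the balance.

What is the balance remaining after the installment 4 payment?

$1,405.66

Installment 1: opening $2,743.30; payment $189.48; balance $2,553.82
Installment 2: opening $2,553.82; payment $286.10; balance $2,267.72
Installment 3: opening $2,267.72; payment $382.72; balance $1,885.00
Installment 4: opening $1,885.00; payment $479.34; balance $1,405.66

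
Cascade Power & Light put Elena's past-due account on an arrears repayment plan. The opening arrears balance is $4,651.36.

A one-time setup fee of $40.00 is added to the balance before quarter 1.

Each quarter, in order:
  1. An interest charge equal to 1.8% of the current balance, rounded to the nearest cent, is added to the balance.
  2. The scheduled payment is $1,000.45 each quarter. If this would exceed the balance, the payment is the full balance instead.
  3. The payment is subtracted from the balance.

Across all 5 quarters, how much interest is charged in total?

$254.34

# | Opening | Interest | Payment | End bal
1 | $4,691.36 | $84.44 | $1,000.45 | $3,775.35
2 | $3,775.35 | $67.96 | $1,000.45 | $2,842.86
3 | $2,842.86 | $51.17 | $1,000.45 | $1,893.58
4 | $1,893.58 | $34.08 | $1,000.45 | $927.21
5 | $927.21 | $16.69 | $943.90 | $0.00
Total interest: $84.44 + $67.96 + $51.17 + $34.08 + $16.69 = $254.34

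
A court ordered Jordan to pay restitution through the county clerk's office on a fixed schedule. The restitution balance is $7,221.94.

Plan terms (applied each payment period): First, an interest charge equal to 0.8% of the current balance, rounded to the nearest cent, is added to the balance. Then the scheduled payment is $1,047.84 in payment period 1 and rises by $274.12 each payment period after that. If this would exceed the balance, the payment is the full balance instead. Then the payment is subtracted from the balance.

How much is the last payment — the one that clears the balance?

Payment period 1: opening $7,221.94; interest $57.78 → $7,279.72; payment $1,047.84; balance $6,231.88
Payment period 2: opening $6,231.88; interest $49.86 → $6,281.74; payment $1,321.96; balance $4,959.78
Payment period 3: opening $4,959.78; interest $39.68 → $4,999.46; payment $1,596.08; balance $3,403.38
Payment period 4: opening $3,403.38; interest $27.23 → $3,430.61; payment $1,870.20; balance $1,560.41
Payment period 5: opening $1,560.41; interest $12.48 → $1,572.89; payment $1,572.89; balance $0.00

$1,572.89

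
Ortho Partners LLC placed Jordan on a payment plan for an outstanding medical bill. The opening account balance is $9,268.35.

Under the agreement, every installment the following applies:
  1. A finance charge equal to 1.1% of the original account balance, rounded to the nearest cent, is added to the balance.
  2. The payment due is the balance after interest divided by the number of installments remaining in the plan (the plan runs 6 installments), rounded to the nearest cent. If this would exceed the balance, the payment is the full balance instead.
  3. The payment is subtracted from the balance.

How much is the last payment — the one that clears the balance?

$1,794.50

# | Opening | Interest | Payment | End bal
1 | $9,268.35 | $101.95 | $1,561.72 | $7,808.58
2 | $7,808.58 | $101.95 | $1,582.11 | $6,328.42
3 | $6,328.42 | $101.95 | $1,607.59 | $4,822.78
4 | $4,822.78 | $101.95 | $1,641.58 | $3,283.15
5 | $3,283.15 | $101.95 | $1,692.55 | $1,692.55
6 | $1,692.55 | $101.95 | $1,794.50 | $0.00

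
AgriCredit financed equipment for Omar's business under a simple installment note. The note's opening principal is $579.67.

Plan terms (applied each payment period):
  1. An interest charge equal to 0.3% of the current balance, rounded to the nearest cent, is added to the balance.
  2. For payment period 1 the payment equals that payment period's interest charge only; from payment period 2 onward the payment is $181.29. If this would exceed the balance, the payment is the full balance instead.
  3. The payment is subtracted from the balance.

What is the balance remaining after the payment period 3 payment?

$220.03

Payment period 1: $579.67 +$1.74 interest = $581.41; pay $1.74 → $579.67
Payment period 2: $579.67 +$1.74 interest = $581.41; pay $181.29 → $400.12
Payment period 3: $400.12 +$1.20 interest = $401.32; pay $181.29 → $220.03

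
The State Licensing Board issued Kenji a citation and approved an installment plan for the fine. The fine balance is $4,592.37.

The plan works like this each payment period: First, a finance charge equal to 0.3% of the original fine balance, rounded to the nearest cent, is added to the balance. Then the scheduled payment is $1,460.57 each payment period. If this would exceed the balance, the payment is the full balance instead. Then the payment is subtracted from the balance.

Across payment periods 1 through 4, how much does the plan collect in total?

$4,647.49

# | Opening | Interest | Payment | End bal
1 | $4,592.37 | $13.78 | $1,460.57 | $3,145.58
2 | $3,145.58 | $13.78 | $1,460.57 | $1,698.79
3 | $1,698.79 | $13.78 | $1,460.57 | $252.00
4 | $252.00 | $13.78 | $265.78 | $0.00
Total paid: $4,647.49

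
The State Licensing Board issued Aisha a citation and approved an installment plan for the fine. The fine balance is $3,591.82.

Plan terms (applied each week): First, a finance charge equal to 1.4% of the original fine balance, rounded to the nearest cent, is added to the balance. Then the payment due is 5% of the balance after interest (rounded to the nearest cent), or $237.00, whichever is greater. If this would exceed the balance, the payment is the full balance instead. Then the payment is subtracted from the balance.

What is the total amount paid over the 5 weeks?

Week 1: opening $3,591.82; interest $50.29 → $3,642.11; payment $237.00; balance $3,405.11
Week 2: opening $3,405.11; interest $50.29 → $3,455.40; payment $237.00; balance $3,218.40
Week 3: opening $3,218.40; interest $50.29 → $3,268.69; payment $237.00; balance $3,031.69
Week 4: opening $3,031.69; interest $50.29 → $3,081.98; payment $237.00; balance $2,844.98
Week 5: opening $2,844.98; interest $50.29 → $2,895.27; payment $237.00; balance $2,658.27
Total paid: $1,185.00

$1,185.00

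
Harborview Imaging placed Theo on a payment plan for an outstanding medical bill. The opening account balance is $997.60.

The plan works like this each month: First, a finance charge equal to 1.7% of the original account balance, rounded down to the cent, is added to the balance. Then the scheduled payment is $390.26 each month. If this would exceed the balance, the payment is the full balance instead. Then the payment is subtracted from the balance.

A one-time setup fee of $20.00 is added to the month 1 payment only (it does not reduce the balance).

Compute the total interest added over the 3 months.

Month 1: $997.60 +$16.95 interest = $1,014.55; pay $390.26 (+ $20.00 fee) → $624.29
Month 2: $624.29 +$16.95 interest = $641.24; pay $390.26 → $250.98
Month 3: $250.98 +$16.95 interest = $267.93; pay $267.93 → $0.00
Total interest: $16.95 + $16.95 + $16.95 = $50.85

$50.85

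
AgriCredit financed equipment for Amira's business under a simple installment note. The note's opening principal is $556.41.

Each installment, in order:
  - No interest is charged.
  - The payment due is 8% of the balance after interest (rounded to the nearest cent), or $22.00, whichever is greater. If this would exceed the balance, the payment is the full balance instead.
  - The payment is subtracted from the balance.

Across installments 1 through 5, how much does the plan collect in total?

Installment 1: $556.41 − $44.51 → $511.90
Installment 2: $511.90 − $40.95 → $470.95
Installment 3: $470.95 − $37.68 → $433.27
Installment 4: $433.27 − $34.66 → $398.61
Installment 5: $398.61 − $31.89 → $366.72
Total paid: $189.69

$189.69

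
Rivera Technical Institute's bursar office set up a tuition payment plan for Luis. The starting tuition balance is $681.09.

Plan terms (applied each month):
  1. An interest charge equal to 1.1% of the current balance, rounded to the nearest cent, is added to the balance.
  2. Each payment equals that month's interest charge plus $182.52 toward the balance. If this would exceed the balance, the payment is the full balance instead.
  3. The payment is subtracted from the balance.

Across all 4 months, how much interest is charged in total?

# | Opening | Interest | Payment | End bal
1 | $681.09 | $7.49 | $190.01 | $498.57
2 | $498.57 | $5.48 | $188.00 | $316.05
3 | $316.05 | $3.48 | $186.00 | $133.53
4 | $133.53 | $1.47 | $135.00 | $0.00
Total interest: $7.49 + $5.48 + $3.48 + $1.47 = $17.92

$17.92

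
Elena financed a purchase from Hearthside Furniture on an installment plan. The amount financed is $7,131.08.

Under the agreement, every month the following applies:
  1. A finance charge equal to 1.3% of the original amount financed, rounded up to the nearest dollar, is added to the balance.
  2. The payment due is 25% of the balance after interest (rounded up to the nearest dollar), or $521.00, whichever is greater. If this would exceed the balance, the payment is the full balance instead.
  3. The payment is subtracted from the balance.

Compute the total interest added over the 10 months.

Month 1: $7,131.08 +$93.00 interest = $7,224.08; pay $1,807.00 → $5,417.08
Month 2: $5,417.08 +$93.00 interest = $5,510.08; pay $1,378.00 → $4,132.08
Month 3: $4,132.08 +$93.00 interest = $4,225.08; pay $1,057.00 → $3,168.08
Month 4: $3,168.08 +$93.00 interest = $3,261.08; pay $816.00 → $2,445.08
Month 5: $2,445.08 +$93.00 interest = $2,538.08; pay $635.00 → $1,903.08
Month 6: $1,903.08 +$93.00 interest = $1,996.08; pay $521.00 → $1,475.08
Month 7: $1,475.08 +$93.00 interest = $1,568.08; pay $521.00 → $1,047.08
Month 8: $1,047.08 +$93.00 interest = $1,140.08; pay $521.00 → $619.08
Month 9: $619.08 +$93.00 interest = $712.08; pay $521.00 → $191.08
Month 10: $191.08 +$93.00 interest = $284.08; pay $284.08 → $0.00
Total interest: $93.00 + $93.00 + $93.00 + $93.00 + $93.00 + $93.00 + $93.00 + $93.00 + $93.00 + $93.00 = $930.00

$930.00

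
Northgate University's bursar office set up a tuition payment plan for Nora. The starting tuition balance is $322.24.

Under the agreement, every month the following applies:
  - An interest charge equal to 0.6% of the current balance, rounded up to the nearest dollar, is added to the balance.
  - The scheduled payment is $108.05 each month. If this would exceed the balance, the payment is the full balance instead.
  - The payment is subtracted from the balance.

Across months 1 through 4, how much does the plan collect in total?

$328.24

# | Opening | Interest | Payment | End bal
1 | $322.24 | $2.00 | $108.05 | $216.19
2 | $216.19 | $2.00 | $108.05 | $110.14
3 | $110.14 | $1.00 | $108.05 | $3.09
4 | $3.09 | $1.00 | $4.09 | $0.00
Total paid: $328.24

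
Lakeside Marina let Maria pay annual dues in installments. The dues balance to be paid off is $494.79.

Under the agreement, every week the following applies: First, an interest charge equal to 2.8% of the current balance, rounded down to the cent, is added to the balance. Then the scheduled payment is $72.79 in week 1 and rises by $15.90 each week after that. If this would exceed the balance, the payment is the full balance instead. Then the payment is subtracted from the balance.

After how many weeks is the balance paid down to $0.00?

6

Week 1: opening $494.79; interest $13.85 → $508.64; payment $72.79; balance $435.85
Week 2: opening $435.85; interest $12.20 → $448.05; payment $88.69; balance $359.36
Week 3: opening $359.36; interest $10.06 → $369.42; payment $104.59; balance $264.83
Week 4: opening $264.83; interest $7.41 → $272.24; payment $120.49; balance $151.75
Week 5: opening $151.75; interest $4.24 → $155.99; payment $136.39; balance $19.60
Week 6: opening $19.60; interest $0.54 → $20.14; payment $20.14; balance $0.00
Balance reaches $0.00 in week 6.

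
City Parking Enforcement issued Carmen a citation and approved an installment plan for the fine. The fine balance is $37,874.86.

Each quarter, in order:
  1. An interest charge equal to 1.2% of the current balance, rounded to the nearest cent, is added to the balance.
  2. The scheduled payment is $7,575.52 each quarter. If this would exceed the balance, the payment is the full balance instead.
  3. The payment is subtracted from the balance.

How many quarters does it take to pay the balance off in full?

6

Quarter 1: opening $37,874.86; interest $454.50 → $38,329.36; payment $7,575.52; balance $30,753.84
Quarter 2: opening $30,753.84; interest $369.05 → $31,122.89; payment $7,575.52; balance $23,547.37
Quarter 3: opening $23,547.37; interest $282.57 → $23,829.94; payment $7,575.52; balance $16,254.42
Quarter 4: opening $16,254.42; interest $195.05 → $16,449.47; payment $7,575.52; balance $8,873.95
Quarter 5: opening $8,873.95; interest $106.49 → $8,980.44; payment $7,575.52; balance $1,404.92
Quarter 6: opening $1,404.92; interest $16.86 → $1,421.78; payment $1,421.78; balance $0.00
Balance reaches $0.00 in quarter 6.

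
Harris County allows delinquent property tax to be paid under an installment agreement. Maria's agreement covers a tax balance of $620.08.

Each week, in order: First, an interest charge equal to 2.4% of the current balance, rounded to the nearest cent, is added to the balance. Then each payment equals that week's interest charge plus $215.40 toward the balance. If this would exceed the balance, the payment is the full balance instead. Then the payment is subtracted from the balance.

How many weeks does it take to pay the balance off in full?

Week 1: opening $620.08; interest $14.88 → $634.96; payment $230.28; balance $404.68
Week 2: opening $404.68; interest $9.71 → $414.39; payment $225.11; balance $189.28
Week 3: opening $189.28; interest $4.54 → $193.82; payment $193.82; balance $0.00
Balance reaches $0.00 in week 3.

3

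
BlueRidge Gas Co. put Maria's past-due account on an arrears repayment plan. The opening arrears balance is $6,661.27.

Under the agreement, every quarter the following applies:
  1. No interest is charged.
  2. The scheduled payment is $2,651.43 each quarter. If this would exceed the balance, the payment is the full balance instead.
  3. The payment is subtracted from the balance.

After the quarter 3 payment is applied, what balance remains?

Quarter 1: opening $6,661.27; payment $2,651.43; balance $4,009.84
Quarter 2: opening $4,009.84; payment $2,651.43; balance $1,358.41
Quarter 3: opening $1,358.41; payment $1,358.41; balance $0.00

$0.00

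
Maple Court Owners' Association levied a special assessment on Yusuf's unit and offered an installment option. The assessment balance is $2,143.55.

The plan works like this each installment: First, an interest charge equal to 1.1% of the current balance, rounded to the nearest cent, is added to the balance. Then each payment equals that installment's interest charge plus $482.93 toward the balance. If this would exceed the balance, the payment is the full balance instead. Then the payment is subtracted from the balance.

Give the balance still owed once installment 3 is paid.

$694.76

Installment 1: opening $2,143.55; interest $23.58 → $2,167.13; payment $506.51; balance $1,660.62
Installment 2: opening $1,660.62; interest $18.27 → $1,678.89; payment $501.20; balance $1,177.69
Installment 3: opening $1,177.69; interest $12.95 → $1,190.64; payment $495.88; balance $694.76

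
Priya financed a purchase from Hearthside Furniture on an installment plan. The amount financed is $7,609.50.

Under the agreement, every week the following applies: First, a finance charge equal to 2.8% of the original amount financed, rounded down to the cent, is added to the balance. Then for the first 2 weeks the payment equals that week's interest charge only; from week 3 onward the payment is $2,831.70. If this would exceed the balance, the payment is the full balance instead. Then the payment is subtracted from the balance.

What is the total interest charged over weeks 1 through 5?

$1,065.30

Week 1: opening $7,609.50; interest $213.06 → $7,822.56; payment $213.06; balance $7,609.50
Week 2: opening $7,609.50; interest $213.06 → $7,822.56; payment $213.06; balance $7,609.50
Week 3: opening $7,609.50; interest $213.06 → $7,822.56; payment $2,831.70; balance $4,990.86
Week 4: opening $4,990.86; interest $213.06 → $5,203.92; payment $2,831.70; balance $2,372.22
Week 5: opening $2,372.22; interest $213.06 → $2,585.28; payment $2,585.28; balance $0.00
Total interest: $213.06 + $213.06 + $213.06 + $213.06 + $213.06 = $1,065.30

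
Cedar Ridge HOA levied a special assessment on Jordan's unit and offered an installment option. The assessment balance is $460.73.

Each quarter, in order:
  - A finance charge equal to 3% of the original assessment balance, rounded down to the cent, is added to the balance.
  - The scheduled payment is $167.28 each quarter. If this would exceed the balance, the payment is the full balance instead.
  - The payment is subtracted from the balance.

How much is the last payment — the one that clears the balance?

$14.17

# | Opening | Interest | Payment | End bal
1 | $460.73 | $13.82 | $167.28 | $307.27
2 | $307.27 | $13.82 | $167.28 | $153.81
3 | $153.81 | $13.82 | $167.28 | $0.35
4 | $0.35 | $13.82 | $14.17 | $0.00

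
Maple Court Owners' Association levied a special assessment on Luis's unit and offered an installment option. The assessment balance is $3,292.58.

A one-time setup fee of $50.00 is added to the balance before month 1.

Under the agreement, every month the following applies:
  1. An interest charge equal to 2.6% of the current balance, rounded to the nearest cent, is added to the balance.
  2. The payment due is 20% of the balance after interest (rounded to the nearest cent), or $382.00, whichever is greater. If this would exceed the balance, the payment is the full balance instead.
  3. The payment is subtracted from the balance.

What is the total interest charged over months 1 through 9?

$370.31

Month 1: $3,342.58 +$86.91 interest = $3,429.49; pay $685.90 → $2,743.59
Month 2: $2,743.59 +$71.33 interest = $2,814.92; pay $562.98 → $2,251.94
Month 3: $2,251.94 +$58.55 interest = $2,310.49; pay $462.10 → $1,848.39
Month 4: $1,848.39 +$48.06 interest = $1,896.45; pay $382.00 → $1,514.45
Month 5: $1,514.45 +$39.38 interest = $1,553.83; pay $382.00 → $1,171.83
Month 6: $1,171.83 +$30.47 interest = $1,202.30; pay $382.00 → $820.30
Month 7: $820.30 +$21.33 interest = $841.63; pay $382.00 → $459.63
Month 8: $459.63 +$11.95 interest = $471.58; pay $382.00 → $89.58
Month 9: $89.58 +$2.33 interest = $91.91; pay $91.91 → $0.00
Total interest: $86.91 + $71.33 + $58.55 + $48.06 + $39.38 + $30.47 + $21.33 + $11.95 + $2.33 = $370.31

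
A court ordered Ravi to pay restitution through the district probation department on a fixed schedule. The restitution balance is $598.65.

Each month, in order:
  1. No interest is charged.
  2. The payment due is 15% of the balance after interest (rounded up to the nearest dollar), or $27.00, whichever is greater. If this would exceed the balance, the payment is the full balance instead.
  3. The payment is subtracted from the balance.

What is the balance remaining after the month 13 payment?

Month 1: opening $598.65; payment $90.00; balance $508.65
Month 2: opening $508.65; payment $77.00; balance $431.65
Month 3: opening $431.65; payment $65.00; balance $366.65
Month 4: opening $366.65; payment $55.00; balance $311.65
Month 5: opening $311.65; payment $47.00; balance $264.65
Month 6: opening $264.65; payment $40.00; balance $224.65
Month 7: opening $224.65; payment $34.00; balance $190.65
Month 8: opening $190.65; payment $29.00; balance $161.65
Month 9: opening $161.65; payment $27.00; balance $134.65
Month 10: opening $134.65; payment $27.00; balance $107.65
Month 11: opening $107.65; payment $27.00; balance $80.65
Month 12: opening $80.65; payment $27.00; balance $53.65
Month 13: opening $53.65; payment $27.00; balance $26.65

$26.65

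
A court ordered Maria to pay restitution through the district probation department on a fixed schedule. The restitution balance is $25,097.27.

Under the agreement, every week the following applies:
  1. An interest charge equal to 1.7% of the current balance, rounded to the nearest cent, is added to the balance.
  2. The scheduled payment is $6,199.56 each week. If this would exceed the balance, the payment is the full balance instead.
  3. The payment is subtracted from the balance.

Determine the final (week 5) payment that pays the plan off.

$1,434.07

Week 1: opening $25,097.27; interest $426.65 → $25,523.92; payment $6,199.56; balance $19,324.36
Week 2: opening $19,324.36; interest $328.51 → $19,652.87; payment $6,199.56; balance $13,453.31
Week 3: opening $13,453.31; interest $228.71 → $13,682.02; payment $6,199.56; balance $7,482.46
Week 4: opening $7,482.46; interest $127.20 → $7,609.66; payment $6,199.56; balance $1,410.10
Week 5: opening $1,410.10; interest $23.97 → $1,434.07; payment $1,434.07; balance $0.00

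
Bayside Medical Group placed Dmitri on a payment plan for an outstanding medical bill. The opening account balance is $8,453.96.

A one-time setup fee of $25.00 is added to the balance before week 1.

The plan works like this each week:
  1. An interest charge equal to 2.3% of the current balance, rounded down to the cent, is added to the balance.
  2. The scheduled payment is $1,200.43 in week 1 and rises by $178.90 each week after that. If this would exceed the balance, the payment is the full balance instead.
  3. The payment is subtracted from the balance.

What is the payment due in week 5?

Week 1: $8,478.96 +$195.01 interest = $8,673.97; pay $1,200.43 → $7,473.54
Week 2: $7,473.54 +$171.89 interest = $7,645.43; pay $1,379.33 → $6,266.10
Week 3: $6,266.10 +$144.12 interest = $6,410.22; pay $1,558.23 → $4,851.99
Week 4: $4,851.99 +$111.59 interest = $4,963.58; pay $1,737.13 → $3,226.45
Week 5: $3,226.45 +$74.20 interest = $3,300.65; pay $1,916.03 → $1,384.62

$1,916.03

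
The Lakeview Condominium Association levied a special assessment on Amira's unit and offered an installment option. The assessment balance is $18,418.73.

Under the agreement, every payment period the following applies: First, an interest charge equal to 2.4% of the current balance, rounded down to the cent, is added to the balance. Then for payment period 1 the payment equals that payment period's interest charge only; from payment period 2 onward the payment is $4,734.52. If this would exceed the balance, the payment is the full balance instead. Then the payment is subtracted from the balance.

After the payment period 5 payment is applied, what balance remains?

$620.76

Payment period 1: $18,418.73 +$442.04 interest = $18,860.77; pay $442.04 → $18,418.73
Payment period 2: $18,418.73 +$442.04 interest = $18,860.77; pay $4,734.52 → $14,126.25
Payment period 3: $14,126.25 +$339.03 interest = $14,465.28; pay $4,734.52 → $9,730.76
Payment period 4: $9,730.76 +$233.53 interest = $9,964.29; pay $4,734.52 → $5,229.77
Payment period 5: $5,229.77 +$125.51 interest = $5,355.28; pay $4,734.52 → $620.76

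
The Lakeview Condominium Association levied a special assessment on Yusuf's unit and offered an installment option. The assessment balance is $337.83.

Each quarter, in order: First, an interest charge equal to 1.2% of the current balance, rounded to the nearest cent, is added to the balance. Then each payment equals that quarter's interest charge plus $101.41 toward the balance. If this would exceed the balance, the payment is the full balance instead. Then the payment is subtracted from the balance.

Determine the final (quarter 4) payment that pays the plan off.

$34.00

Quarter 1: $337.83 +$4.05 interest = $341.88; pay $105.46 → $236.42
Quarter 2: $236.42 +$2.84 interest = $239.26; pay $104.25 → $135.01
Quarter 3: $135.01 +$1.62 interest = $136.63; pay $103.03 → $33.60
Quarter 4: $33.60 +$0.40 interest = $34.00; pay $34.00 → $0.00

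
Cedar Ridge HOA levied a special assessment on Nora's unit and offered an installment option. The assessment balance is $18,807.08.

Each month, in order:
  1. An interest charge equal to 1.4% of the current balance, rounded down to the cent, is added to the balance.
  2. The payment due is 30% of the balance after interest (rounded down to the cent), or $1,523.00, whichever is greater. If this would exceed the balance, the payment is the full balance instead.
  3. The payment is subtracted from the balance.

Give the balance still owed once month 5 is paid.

Month 1: opening $18,807.08; interest $263.29 → $19,070.37; payment $5,721.11; balance $13,349.26
Month 2: opening $13,349.26; interest $186.88 → $13,536.14; payment $4,060.84; balance $9,475.30
Month 3: opening $9,475.30; interest $132.65 → $9,607.95; payment $2,882.38; balance $6,725.57
Month 4: opening $6,725.57; interest $94.15 → $6,819.72; payment $2,045.91; balance $4,773.81
Month 5: opening $4,773.81; interest $66.83 → $4,840.64; payment $1,523.00; balance $3,317.64

$3,317.64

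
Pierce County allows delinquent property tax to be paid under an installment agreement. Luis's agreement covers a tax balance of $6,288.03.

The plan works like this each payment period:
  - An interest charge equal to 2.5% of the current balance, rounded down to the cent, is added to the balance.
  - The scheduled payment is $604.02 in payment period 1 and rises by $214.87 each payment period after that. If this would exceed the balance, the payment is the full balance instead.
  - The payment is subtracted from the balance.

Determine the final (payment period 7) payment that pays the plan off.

Payment period 1: $6,288.03 +$157.20 interest = $6,445.23; pay $604.02 → $5,841.21
Payment period 2: $5,841.21 +$146.03 interest = $5,987.24; pay $818.89 → $5,168.35
Payment period 3: $5,168.35 +$129.20 interest = $5,297.55; pay $1,033.76 → $4,263.79
Payment period 4: $4,263.79 +$106.59 interest = $4,370.38; pay $1,248.63 → $3,121.75
Payment period 5: $3,121.75 +$78.04 interest = $3,199.79; pay $1,463.50 → $1,736.29
Payment period 6: $1,736.29 +$43.40 interest = $1,779.69; pay $1,678.37 → $101.32
Payment period 7: $101.32 +$2.53 interest = $103.85; pay $103.85 → $0.00

$103.85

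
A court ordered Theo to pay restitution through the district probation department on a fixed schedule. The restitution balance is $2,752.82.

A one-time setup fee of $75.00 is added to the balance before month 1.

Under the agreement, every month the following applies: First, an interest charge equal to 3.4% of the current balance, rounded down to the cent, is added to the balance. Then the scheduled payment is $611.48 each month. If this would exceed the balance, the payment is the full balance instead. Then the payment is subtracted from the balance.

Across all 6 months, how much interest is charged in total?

Month 1: opening $2,827.82; interest $96.14 → $2,923.96; payment $611.48; balance $2,312.48
Month 2: opening $2,312.48; interest $78.62 → $2,391.10; payment $611.48; balance $1,779.62
Month 3: opening $1,779.62; interest $60.50 → $1,840.12; payment $611.48; balance $1,228.64
Month 4: opening $1,228.64; interest $41.77 → $1,270.41; payment $611.48; balance $658.93
Month 5: opening $658.93; interest $22.40 → $681.33; payment $611.48; balance $69.85
Month 6: opening $69.85; interest $2.37 → $72.22; payment $72.22; balance $0.00
Total interest: $96.14 + $78.62 + $60.50 + $41.77 + $22.40 + $2.37 = $301.80

$301.80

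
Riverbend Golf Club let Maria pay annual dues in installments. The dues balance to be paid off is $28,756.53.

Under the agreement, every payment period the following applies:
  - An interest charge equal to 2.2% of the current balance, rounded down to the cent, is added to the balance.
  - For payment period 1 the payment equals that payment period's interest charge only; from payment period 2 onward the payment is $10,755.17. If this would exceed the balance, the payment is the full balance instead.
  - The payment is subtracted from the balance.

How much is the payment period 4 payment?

Payment period 1: opening $28,756.53; interest $632.64 → $29,389.17; payment $632.64; balance $28,756.53
Payment period 2: opening $28,756.53; interest $632.64 → $29,389.17; payment $10,755.17; balance $18,634.00
Payment period 3: opening $18,634.00; interest $409.94 → $19,043.94; payment $10,755.17; balance $8,288.77
Payment period 4: opening $8,288.77; interest $182.35 → $8,471.12; payment $8,471.12; balance $0.00

$8,471.12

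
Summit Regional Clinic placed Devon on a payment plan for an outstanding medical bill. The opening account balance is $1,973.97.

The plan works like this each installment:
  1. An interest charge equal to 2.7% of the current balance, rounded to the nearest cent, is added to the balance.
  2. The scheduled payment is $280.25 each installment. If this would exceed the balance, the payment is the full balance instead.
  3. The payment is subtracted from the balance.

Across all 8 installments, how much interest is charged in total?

Installment 1: $1,973.97 +$53.30 interest = $2,027.27; pay $280.25 → $1,747.02
Installment 2: $1,747.02 +$47.17 interest = $1,794.19; pay $280.25 → $1,513.94
Installment 3: $1,513.94 +$40.88 interest = $1,554.82; pay $280.25 → $1,274.57
Installment 4: $1,274.57 +$34.41 interest = $1,308.98; pay $280.25 → $1,028.73
Installment 5: $1,028.73 +$27.78 interest = $1,056.51; pay $280.25 → $776.26
Installment 6: $776.26 +$20.96 interest = $797.22; pay $280.25 → $516.97
Installment 7: $516.97 +$13.96 interest = $530.93; pay $280.25 → $250.68
Installment 8: $250.68 +$6.77 interest = $257.45; pay $257.45 → $0.00
Total interest: $53.30 + $47.17 + $40.88 + $34.41 + $27.78 + $20.96 + $13.96 + $6.77 = $245.23

$245.23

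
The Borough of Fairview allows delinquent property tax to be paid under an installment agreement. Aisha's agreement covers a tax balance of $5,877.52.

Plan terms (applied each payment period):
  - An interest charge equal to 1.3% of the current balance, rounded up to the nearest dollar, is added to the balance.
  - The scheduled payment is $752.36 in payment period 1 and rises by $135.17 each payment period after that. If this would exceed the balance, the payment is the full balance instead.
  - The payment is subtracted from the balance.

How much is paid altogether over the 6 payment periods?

Payment period 1: $5,877.52 +$77.00 interest = $5,954.52; pay $752.36 → $5,202.16
Payment period 2: $5,202.16 +$68.00 interest = $5,270.16; pay $887.53 → $4,382.63
Payment period 3: $4,382.63 +$57.00 interest = $4,439.63; pay $1,022.70 → $3,416.93
Payment period 4: $3,416.93 +$45.00 interest = $3,461.93; pay $1,157.87 → $2,304.06
Payment period 5: $2,304.06 +$30.00 interest = $2,334.06; pay $1,293.04 → $1,041.02
Payment period 6: $1,041.02 +$14.00 interest = $1,055.02; pay $1,055.02 → $0.00
Total paid: $6,168.52

$6,168.52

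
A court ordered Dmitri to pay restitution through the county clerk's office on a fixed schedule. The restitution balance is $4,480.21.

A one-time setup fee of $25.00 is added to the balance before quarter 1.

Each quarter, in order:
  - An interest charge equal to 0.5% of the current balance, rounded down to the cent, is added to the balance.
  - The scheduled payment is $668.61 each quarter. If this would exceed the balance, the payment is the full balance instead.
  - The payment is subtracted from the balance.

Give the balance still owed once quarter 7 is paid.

$0.00

Quarter 1: opening $4,505.21; interest $22.52 → $4,527.73; payment $668.61; balance $3,859.12
Quarter 2: opening $3,859.12; interest $19.29 → $3,878.41; payment $668.61; balance $3,209.80
Quarter 3: opening $3,209.80; interest $16.04 → $3,225.84; payment $668.61; balance $2,557.23
Quarter 4: opening $2,557.23; interest $12.78 → $2,570.01; payment $668.61; balance $1,901.40
Quarter 5: opening $1,901.40; interest $9.50 → $1,910.90; payment $668.61; balance $1,242.29
Quarter 6: opening $1,242.29; interest $6.21 → $1,248.50; payment $668.61; balance $579.89
Quarter 7: opening $579.89; interest $2.89 → $582.78; payment $582.78; balance $0.00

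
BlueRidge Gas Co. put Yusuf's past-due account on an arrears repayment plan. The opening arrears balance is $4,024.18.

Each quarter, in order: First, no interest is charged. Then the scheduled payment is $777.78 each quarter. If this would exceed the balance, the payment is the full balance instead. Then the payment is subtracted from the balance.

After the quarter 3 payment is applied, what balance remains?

$1,690.84

Quarter 1: $4,024.18 − $777.78 → $3,246.40
Quarter 2: $3,246.40 − $777.78 → $2,468.62
Quarter 3: $2,468.62 − $777.78 → $1,690.84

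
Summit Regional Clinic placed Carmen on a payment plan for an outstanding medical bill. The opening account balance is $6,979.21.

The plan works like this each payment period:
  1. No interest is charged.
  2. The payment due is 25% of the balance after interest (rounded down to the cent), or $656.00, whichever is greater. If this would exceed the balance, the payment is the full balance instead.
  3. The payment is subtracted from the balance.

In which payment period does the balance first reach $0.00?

8

Payment period 1: $6,979.21 − $1,744.80 → $5,234.41
Payment period 2: $5,234.41 − $1,308.60 → $3,925.81
Payment period 3: $3,925.81 − $981.45 → $2,944.36
Payment period 4: $2,944.36 − $736.09 → $2,208.27
Payment period 5: $2,208.27 − $656.00 → $1,552.27
Payment period 6: $1,552.27 − $656.00 → $896.27
Payment period 7: $896.27 − $656.00 → $240.27
Payment period 8: $240.27 − $240.27 → $0.00
Balance reaches $0.00 in payment period 8.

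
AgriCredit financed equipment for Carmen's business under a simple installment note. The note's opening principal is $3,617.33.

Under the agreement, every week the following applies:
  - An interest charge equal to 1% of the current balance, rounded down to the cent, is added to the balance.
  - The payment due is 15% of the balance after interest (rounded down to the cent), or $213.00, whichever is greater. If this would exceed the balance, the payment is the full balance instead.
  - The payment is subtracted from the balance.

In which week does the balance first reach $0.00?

Week 1: opening $3,617.33; interest $36.17 → $3,653.50; payment $548.02; balance $3,105.48
Week 2: opening $3,105.48; interest $31.05 → $3,136.53; payment $470.47; balance $2,666.06
Week 3: opening $2,666.06; interest $26.66 → $2,692.72; payment $403.90; balance $2,288.82
Week 4: opening $2,288.82; interest $22.88 → $2,311.70; payment $346.75; balance $1,964.95
Week 5: opening $1,964.95; interest $19.64 → $1,984.59; payment $297.68; balance $1,686.91
Week 6: opening $1,686.91; interest $16.86 → $1,703.77; payment $255.56; balance $1,448.21
Week 7: opening $1,448.21; interest $14.48 → $1,462.69; payment $219.40; balance $1,243.29
Week 8: opening $1,243.29; interest $12.43 → $1,255.72; payment $213.00; balance $1,042.72
Week 9: opening $1,042.72; interest $10.42 → $1,053.14; payment $213.00; balance $840.14
Week 10: opening $840.14; interest $8.40 → $848.54; payment $213.00; balance $635.54
Week 11: opening $635.54; interest $6.35 → $641.89; payment $213.00; balance $428.89
Week 12: opening $428.89; interest $4.28 → $433.17; payment $213.00; balance $220.17
Week 13: opening $220.17; interest $2.20 → $222.37; payment $213.00; balance $9.37
Week 14: opening $9.37; interest $0.09 → $9.46; payment $9.46; balance $0.00
Balance reaches $0.00 in week 14.

14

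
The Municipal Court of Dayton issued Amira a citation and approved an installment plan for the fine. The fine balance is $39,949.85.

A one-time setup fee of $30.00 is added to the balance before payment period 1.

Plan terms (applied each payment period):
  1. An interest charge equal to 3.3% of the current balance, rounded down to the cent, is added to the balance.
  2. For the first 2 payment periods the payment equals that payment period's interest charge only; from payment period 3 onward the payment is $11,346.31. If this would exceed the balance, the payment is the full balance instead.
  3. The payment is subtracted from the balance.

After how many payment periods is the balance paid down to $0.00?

6

Payment period 1: opening $39,979.85; interest $1,319.33 → $41,299.18; payment $1,319.33; balance $39,979.85
Payment period 2: opening $39,979.85; interest $1,319.33 → $41,299.18; payment $1,319.33; balance $39,979.85
Payment period 3: opening $39,979.85; interest $1,319.33 → $41,299.18; payment $11,346.31; balance $29,952.87
Payment period 4: opening $29,952.87; interest $988.44 → $30,941.31; payment $11,346.31; balance $19,595.00
Payment period 5: opening $19,595.00; interest $646.63 → $20,241.63; payment $11,346.31; balance $8,895.32
Payment period 6: opening $8,895.32; interest $293.54 → $9,188.86; payment $9,188.86; balance $0.00
Balance reaches $0.00 in payment period 6.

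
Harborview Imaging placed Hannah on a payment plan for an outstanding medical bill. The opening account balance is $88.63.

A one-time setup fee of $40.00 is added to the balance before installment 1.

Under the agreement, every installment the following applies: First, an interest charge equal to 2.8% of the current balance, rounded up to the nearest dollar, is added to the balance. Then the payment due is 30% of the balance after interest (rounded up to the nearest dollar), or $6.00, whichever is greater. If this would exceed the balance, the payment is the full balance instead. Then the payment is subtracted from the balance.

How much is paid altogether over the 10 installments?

# | Opening | Interest | Payment | End bal
1 | $128.63 | $4.00 | $40.00 | $92.63
2 | $92.63 | $3.00 | $29.00 | $66.63
3 | $66.63 | $2.00 | $21.00 | $47.63
4 | $47.63 | $2.00 | $15.00 | $34.63
5 | $34.63 | $1.00 | $11.00 | $24.63
6 | $24.63 | $1.00 | $8.00 | $17.63
7 | $17.63 | $1.00 | $6.00 | $12.63
8 | $12.63 | $1.00 | $6.00 | $7.63
9 | $7.63 | $1.00 | $6.00 | $2.63
10 | $2.63 | $1.00 | $3.63 | $0.00
Total paid: $145.63

$145.63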